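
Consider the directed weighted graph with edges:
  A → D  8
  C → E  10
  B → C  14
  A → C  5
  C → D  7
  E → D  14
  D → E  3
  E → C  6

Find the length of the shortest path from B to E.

24

Paths from B to E:
B→C→E: 14 + 10 = 24
B→C→D→E: 14 + 7 + 3 = 24
Shortest: 24.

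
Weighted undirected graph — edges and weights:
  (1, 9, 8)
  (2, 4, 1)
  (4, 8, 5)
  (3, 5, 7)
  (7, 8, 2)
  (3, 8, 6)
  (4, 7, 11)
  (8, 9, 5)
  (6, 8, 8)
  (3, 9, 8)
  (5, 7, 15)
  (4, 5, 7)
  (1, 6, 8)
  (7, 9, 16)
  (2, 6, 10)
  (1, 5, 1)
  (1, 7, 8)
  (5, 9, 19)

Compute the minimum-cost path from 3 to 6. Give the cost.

14

Checking several routes:
3 → 9 → 1 → 6: 8 + 8 + 8 = 24
3 → 9 → 8 → 6: 8 + 5 + 8 = 21
3 → 8 → 4 → 2 → 6: 6 + 5 + 1 + 10 = 22
3 → 8 → 6: 6 + 8 = 14
3 → 5 → 1 → 6: 7 + 1 + 8 = 16
Best route has total 14.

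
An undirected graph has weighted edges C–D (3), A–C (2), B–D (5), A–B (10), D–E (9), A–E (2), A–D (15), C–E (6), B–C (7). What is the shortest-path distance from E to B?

Comparing a few candidate routes:
E → D → B: 9 + 5 = 14
E → A → C → D → B: 2 + 2 + 3 + 5 = 12
E → A → B: 2 + 10 = 12
E → A → C → B: 2 + 2 + 7 = 11
E → C → B: 6 + 7 = 13
The minimum is 11.

11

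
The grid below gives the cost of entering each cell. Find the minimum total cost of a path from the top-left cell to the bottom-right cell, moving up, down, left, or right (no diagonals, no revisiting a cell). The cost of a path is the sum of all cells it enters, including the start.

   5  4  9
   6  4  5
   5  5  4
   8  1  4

23

One optimal route is [0,0] [0,1] [1,1] [2,1] [3,1] [3,2].
Its cost is 5 + 4 + 4 + 5 + 1 + 4 = 23.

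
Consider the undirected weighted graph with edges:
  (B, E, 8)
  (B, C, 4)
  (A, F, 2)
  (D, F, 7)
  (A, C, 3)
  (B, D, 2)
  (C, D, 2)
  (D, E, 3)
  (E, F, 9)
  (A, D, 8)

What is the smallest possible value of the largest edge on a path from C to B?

A few of the C→B routes:
C → A → D → E → B: max(3, 8, 3, 8) = 8
C → A → F → D → B: max(3, 2, 7, 2) = 7
C → A → D → B: max(3, 8, 2) = 8
C → A → F → D → E → B: max(3, 2, 7, 3, 8) = 8
C → D → B: max(2, 2) = 2
C → B: max(4) = 4
Best route has worst link 2.

2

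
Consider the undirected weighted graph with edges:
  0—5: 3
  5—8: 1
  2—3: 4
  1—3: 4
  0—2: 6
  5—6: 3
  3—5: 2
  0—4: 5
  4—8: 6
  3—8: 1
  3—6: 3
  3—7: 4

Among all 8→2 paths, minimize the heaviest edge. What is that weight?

4

Comparing a few candidate routes:
8-3-2: max(1, 4) = 4
8-5-3-2: max(1, 2, 4) = 4
8-5-6-3-2: max(1, 3, 3, 4) = 4
Best route has worst link 4.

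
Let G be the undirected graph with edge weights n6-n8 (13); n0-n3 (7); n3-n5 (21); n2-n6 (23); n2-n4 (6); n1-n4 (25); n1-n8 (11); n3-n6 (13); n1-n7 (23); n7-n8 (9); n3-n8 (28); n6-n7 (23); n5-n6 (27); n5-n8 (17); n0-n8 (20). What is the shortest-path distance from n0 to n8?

A few of the n0→n8 routes:
n0-n3-n6-n7-n8: 7 + 13 + 23 + 9 = 52
n0-n3-n5-n8: 7 + 21 + 17 = 45
n0-n8: 20
n0-n3-n6-n8: 7 + 13 + 13 = 33
n0-n3-n8: 7 + 28 = 35
Shortest: 20.

20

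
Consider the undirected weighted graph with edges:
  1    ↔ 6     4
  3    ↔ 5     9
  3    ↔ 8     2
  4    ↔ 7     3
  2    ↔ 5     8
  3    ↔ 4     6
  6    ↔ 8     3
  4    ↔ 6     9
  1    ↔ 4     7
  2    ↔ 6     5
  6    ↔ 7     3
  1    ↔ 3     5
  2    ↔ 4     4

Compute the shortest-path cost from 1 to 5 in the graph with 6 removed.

Comparing a few candidate routes:
1 - 3 - 5: 5 + 9 = 14
1 - 4 - 3 - 5: 7 + 6 + 9 = 22
1 - 4 - 2 - 5: 7 + 4 + 8 = 19
Shortest: 14.

14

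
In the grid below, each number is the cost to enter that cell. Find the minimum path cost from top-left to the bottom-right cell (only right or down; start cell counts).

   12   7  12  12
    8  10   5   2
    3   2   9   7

Take r0c0 r1c0 r2c0 r2c1 r2c2 r2c3 for a total of 12 + 8 + 3 + 2 + 9 + 7 = 41.

41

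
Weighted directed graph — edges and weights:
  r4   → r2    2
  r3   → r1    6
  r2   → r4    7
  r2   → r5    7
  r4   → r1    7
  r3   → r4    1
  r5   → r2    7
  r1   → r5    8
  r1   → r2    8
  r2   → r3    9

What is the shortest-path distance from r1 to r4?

Candidate routes:
r1 → r5 → r2 → r3 → r4: 8 + 7 + 9 + 1 = 25
r1 → r5 → r2 → r4: 8 + 7 + 7 = 22
r1 → r2 → r3 → r4: 8 + 9 + 1 = 18
r1 → r2 → r4: 8 + 7 = 15
Best route has total 15.

15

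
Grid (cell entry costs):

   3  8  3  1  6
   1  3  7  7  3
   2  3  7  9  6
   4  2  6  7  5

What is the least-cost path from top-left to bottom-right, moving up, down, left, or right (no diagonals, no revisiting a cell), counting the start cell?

Take r0c0 → r1c0 → r2c0 → r2c1 → r3c1 → r3c2 → r3c3 → r3c4 for a total of 3 + 1 + 2 + 3 + 2 + 6 + 7 + 5 = 29.

29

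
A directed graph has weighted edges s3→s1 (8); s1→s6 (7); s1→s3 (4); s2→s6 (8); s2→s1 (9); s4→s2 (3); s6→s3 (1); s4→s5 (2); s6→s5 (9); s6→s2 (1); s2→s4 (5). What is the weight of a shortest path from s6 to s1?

9

Paths from s6 to s1:
s6 - s3 - s1: 1 + 8 = 9
s6 - s2 - s1: 1 + 9 = 10
The minimum is 9.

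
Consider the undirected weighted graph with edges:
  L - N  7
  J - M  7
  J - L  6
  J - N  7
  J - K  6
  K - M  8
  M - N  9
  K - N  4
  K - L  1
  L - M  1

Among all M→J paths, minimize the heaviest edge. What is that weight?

6

Some routes from M to J:
M -> L -> J: max(1, 6) = 6
M -> L -> K -> J: max(1, 1, 6) = 6
M -> L -> N -> K -> J: max(1, 7, 4, 6) = 7
Best route has worst link 6.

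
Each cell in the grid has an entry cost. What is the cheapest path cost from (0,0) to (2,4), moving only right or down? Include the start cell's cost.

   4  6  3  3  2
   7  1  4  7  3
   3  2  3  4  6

Path (0,0) (0,1) (1,1) (2,1) (2,2) (2,3) (2,4): 4 + 6 + 1 + 2 + 3 + 4 + 6 = 26.

26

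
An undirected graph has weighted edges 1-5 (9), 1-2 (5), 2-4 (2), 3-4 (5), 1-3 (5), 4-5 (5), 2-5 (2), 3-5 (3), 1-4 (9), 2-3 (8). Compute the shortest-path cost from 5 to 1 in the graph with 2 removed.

A few of the 5→1 routes:
5 -> 4 -> 3 -> 1: 5 + 5 + 5 = 15
5 -> 3 -> 1: 3 + 5 = 8
5 -> 4 -> 1: 5 + 9 = 14
5 -> 1: 9
Shortest: 8.

8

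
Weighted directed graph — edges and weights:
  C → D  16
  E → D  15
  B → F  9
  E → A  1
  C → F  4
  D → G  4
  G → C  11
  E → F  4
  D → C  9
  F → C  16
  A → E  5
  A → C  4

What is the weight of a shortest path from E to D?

Candidate routes:
E → D: 15
E → F → C → D: 4 + 16 + 16 = 36
E → A → C → D: 1 + 4 + 16 = 21
The minimum is 15.

15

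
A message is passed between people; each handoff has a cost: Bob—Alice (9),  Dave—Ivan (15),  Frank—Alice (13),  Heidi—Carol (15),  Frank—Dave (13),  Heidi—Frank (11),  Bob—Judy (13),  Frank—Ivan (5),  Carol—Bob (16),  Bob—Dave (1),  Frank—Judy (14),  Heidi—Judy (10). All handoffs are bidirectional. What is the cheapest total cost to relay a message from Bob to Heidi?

23

Comparing a few candidate routes:
Bob - Dave - Ivan - Frank - Heidi: 1 + 15 + 5 + 11 = 32
Bob - Carol - Heidi: 16 + 15 = 31
Bob - Dave - Frank - Heidi: 1 + 13 + 11 = 25
Bob - Judy - Heidi: 13 + 10 = 23
Shortest: 23.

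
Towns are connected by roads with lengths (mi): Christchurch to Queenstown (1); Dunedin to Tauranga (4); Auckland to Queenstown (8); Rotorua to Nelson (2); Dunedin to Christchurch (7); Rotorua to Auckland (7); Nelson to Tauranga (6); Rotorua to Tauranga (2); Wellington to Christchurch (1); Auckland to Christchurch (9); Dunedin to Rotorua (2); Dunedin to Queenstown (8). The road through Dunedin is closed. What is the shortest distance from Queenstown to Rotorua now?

Routes from Queenstown to Rotorua avoiding Dunedin:
Queenstown → Christchurch → Auckland → Rotorua: 1 + 9 + 7 = 17
Queenstown → Auckland → Rotorua: 8 + 7 = 15
Shortest: 15 mi.

15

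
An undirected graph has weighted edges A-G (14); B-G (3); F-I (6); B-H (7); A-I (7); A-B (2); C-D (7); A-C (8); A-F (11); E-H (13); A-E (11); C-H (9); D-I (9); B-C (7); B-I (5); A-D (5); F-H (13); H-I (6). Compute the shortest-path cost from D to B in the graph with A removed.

14

Checking several routes:
D→C→H→B: 7 + 9 + 7 = 23
D→C→H→I→B: 7 + 9 + 6 + 5 = 27
D→I→H→C→B: 9 + 6 + 9 + 7 = 31
D→I→B: 9 + 5 = 14
D→I→H→B: 9 + 6 + 7 = 22
D→C→B: 7 + 7 = 14
The minimum is 14.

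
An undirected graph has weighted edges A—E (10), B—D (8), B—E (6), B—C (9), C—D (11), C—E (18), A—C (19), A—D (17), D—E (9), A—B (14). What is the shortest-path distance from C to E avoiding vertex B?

18

Paths from C to E avoiding B:
C-E: 18
C-D-A-E: 11 + 17 + 10 = 38
C-A-E: 19 + 10 = 29
C-A-D-E: 19 + 17 + 9 = 45
C-D-E: 11 + 9 = 20
Best route has total 18.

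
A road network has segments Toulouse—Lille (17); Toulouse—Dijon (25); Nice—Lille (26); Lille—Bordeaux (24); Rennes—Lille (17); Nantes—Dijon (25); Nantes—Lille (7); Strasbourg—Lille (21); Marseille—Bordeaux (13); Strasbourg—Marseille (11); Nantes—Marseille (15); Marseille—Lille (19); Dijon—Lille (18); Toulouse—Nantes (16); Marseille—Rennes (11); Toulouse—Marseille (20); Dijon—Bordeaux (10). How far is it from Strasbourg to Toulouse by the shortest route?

31

Checking several routes:
Strasbourg→Marseille→Nantes→Toulouse: 11 + 15 + 16 = 42
Strasbourg→Lille→Toulouse: 21 + 17 = 38
Strasbourg→Lille→Nantes→Toulouse: 21 + 7 + 16 = 44
Strasbourg→Marseille→Toulouse: 11 + 20 = 31
Strasbourg→Marseille→Lille→Toulouse: 11 + 19 + 17 = 47
Strasbourg→Marseille→Nantes→Lille→Toulouse: 11 + 15 + 7 + 17 = 50
The minimum is 31 mi.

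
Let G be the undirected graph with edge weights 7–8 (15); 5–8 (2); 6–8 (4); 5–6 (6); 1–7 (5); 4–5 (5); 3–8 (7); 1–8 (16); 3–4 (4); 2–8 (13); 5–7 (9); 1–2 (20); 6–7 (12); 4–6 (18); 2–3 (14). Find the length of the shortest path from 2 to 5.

Checking several routes:
2-8-5: 13 + 2 = 15
2-8-6-5: 13 + 4 + 6 = 23
2-3-8-5: 14 + 7 + 2 = 23
2-3-8-6-5: 14 + 7 + 4 + 6 = 31
2-3-4-5: 14 + 4 + 5 = 23
2-8-3-4-5: 13 + 7 + 4 + 5 = 29
Best route has total 15.

15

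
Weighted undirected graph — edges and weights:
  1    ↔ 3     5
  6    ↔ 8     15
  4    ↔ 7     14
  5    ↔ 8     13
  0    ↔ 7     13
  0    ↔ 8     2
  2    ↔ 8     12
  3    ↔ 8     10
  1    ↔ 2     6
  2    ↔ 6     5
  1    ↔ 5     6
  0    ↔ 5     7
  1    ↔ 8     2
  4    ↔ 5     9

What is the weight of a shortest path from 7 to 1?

Checking several routes:
7 -> 0 -> 5 -> 1: 13 + 7 + 6 = 26
7 -> 0 -> 8 -> 1: 13 + 2 + 2 = 17
7 -> 4 -> 5 -> 1: 14 + 9 + 6 = 29
7 -> 0 -> 8 -> 3 -> 1: 13 + 2 + 10 + 5 = 30
7 -> 0 -> 8 -> 2 -> 1: 13 + 2 + 12 + 6 = 33
7 -> 4 -> 5 -> 0 -> 8 -> 1: 14 + 9 + 7 + 2 + 2 = 34
Shortest: 17.

17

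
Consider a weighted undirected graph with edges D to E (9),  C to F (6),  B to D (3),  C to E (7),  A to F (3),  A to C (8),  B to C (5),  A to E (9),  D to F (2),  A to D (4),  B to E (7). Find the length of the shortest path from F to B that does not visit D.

Checking several routes:
F - C - E - B: 6 + 7 + 7 = 20
F - A - E - C - B: 3 + 9 + 7 + 5 = 24
F - C - B: 6 + 5 = 11
F - A - E - B: 3 + 9 + 7 = 19
F - A - C - B: 3 + 8 + 5 = 16
The minimum is 11.

11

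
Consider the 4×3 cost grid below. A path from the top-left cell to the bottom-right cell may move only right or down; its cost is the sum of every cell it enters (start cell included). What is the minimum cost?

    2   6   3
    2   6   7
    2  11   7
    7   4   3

20

Take (0,0)→(1,0)→(2,0)→(3,0)→(3,1)→(3,2) for a total of 2 + 2 + 2 + 7 + 4 + 3 = 20.
For comparison, the top-then-right route costs 28.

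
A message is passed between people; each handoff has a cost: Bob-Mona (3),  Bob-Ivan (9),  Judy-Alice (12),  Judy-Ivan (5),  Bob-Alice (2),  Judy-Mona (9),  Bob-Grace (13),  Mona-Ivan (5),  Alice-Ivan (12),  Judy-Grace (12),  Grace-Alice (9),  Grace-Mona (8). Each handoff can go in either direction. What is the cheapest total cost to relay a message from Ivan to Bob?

A few of the Ivan→Bob routes:
Ivan → Bob: 9
Ivan → Mona → Bob: 5 + 3 = 8
Ivan → Alice → Bob: 12 + 2 = 14
The minimum is 8.

8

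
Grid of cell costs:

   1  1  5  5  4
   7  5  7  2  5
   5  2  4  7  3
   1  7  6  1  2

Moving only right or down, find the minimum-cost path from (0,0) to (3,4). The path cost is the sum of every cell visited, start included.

One optimal route is (0,0) (0,1) (1,1) (2,1) (2,2) (3,2) (3,3) (3,4).
Its cost is 1 + 1 + 5 + 2 + 4 + 6 + 1 + 2 = 22.
For comparison, the top-then-right route costs 26.

22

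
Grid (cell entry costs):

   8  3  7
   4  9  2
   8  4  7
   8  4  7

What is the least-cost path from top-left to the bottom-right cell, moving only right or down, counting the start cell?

Take r0c0→r0c1→r0c2→r1c2→r2c2→r3c2 for a total of 8 + 3 + 7 + 2 + 7 + 7 = 34.

34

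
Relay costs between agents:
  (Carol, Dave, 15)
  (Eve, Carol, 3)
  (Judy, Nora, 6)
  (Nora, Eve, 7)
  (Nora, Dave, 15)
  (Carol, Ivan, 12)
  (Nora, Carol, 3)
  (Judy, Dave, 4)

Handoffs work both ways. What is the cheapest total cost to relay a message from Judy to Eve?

Checking several routes:
Judy → Dave → Nora → Eve: 4 + 15 + 7 = 26
Judy → Nora → Eve: 6 + 7 = 13
Judy → Dave → Nora → Carol → Eve: 4 + 15 + 3 + 3 = 25
Judy → Nora → Carol → Eve: 6 + 3 + 3 = 12
Judy → Dave → Carol → Eve: 4 + 15 + 3 = 22
Best route has total 12.

12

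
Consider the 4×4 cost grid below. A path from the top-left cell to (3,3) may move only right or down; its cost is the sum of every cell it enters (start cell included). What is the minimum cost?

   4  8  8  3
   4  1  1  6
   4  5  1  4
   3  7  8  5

Path (0,0)→(1,0)→(1,1)→(1,2)→(2,2)→(2,3)→(3,3): 4 + 4 + 1 + 1 + 1 + 4 + 5 = 20.

20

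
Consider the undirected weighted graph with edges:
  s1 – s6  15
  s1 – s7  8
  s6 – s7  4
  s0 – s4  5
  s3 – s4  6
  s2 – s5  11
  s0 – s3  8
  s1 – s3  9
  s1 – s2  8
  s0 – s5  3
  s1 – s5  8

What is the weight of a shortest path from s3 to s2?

17

A few of the s3→s2 routes:
s3 → s0 → s5 → s2: 8 + 3 + 11 = 22
s3 → s4 → s0 → s5 → s2: 6 + 5 + 3 + 11 = 25
s3 → s1 → s2: 9 + 8 = 17
The minimum is 17.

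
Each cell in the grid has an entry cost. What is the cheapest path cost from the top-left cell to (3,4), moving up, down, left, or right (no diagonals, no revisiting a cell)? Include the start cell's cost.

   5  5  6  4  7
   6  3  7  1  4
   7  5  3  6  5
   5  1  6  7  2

Path [0,0] [0,1] [0,2] [0,3] [1,3] [1,4] [2,4] [3,4]: 5 + 5 + 6 + 4 + 1 + 4 + 5 + 2 = 32.

32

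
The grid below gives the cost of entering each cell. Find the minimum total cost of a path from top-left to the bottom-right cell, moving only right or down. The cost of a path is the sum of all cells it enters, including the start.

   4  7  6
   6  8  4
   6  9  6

27

Path r0c0 r0c1 r0c2 r1c2 r2c2: 4 + 7 + 6 + 4 + 6 = 27.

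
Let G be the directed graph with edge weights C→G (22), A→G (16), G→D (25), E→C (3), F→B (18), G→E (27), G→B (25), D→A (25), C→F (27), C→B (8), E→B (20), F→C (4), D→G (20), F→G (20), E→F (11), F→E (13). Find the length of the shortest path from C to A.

Routes from C to A:
C→G→D→A: 22 + 25 + 25 = 72
C→F→G→D→A: 27 + 20 + 25 + 25 = 97
Best route has total 72.

72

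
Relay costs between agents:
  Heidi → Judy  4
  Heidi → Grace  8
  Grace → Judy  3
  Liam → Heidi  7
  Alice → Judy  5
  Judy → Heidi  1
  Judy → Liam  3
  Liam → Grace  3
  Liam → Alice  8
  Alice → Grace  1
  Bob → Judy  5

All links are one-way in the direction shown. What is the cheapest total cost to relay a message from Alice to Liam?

7

Routes from Alice to Liam:
Alice → Judy → Liam: 5 + 3 = 8
Alice → Grace → Judy → Liam: 1 + 3 + 3 = 7
Shortest: 7.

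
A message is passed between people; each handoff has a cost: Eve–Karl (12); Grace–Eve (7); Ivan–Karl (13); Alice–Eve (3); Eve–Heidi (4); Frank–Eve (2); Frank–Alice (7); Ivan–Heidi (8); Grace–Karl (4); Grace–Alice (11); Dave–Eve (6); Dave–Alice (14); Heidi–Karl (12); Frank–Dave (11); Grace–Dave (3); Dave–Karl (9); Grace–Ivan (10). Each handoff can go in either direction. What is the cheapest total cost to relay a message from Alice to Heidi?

Some routes from Alice to Heidi:
Alice → Grace → Eve → Heidi: 11 + 7 + 4 = 22
Alice → Dave → Eve → Heidi: 14 + 6 + 4 = 24
Alice → Eve → Grace → Karl → Heidi: 3 + 7 + 4 + 12 = 26
Alice → Eve → Heidi: 3 + 4 = 7
Alice → Frank → Eve → Heidi: 7 + 2 + 4 = 13
Alice → Grace → Dave → Eve → Heidi: 11 + 3 + 6 + 4 = 24
Best route has total 7.

7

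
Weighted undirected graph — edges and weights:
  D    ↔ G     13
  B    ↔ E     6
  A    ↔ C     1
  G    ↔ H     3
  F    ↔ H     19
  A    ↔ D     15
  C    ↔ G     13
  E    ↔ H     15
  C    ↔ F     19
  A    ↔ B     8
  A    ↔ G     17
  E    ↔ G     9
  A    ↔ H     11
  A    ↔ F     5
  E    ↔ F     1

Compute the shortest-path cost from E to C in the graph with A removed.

Comparing a few candidate routes:
E→H→G→C: 15 + 3 + 13 = 31
E→F→H→G→C: 1 + 19 + 3 + 13 = 36
E→G→C: 9 + 13 = 22
E→G→H→F→C: 9 + 3 + 19 + 19 = 50
E→F→C: 1 + 19 = 20
Best route has total 20.

20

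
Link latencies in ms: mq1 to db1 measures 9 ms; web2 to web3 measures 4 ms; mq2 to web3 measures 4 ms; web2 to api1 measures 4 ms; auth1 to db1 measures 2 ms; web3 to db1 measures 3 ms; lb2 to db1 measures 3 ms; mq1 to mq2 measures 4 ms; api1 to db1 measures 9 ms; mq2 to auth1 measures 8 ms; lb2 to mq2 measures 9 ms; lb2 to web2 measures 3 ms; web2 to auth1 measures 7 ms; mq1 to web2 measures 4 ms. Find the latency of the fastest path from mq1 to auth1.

11

A few of the mq1→auth1 routes:
mq1 -> db1 -> auth1: 9 + 2 = 11
mq1 -> mq2 -> auth1: 4 + 8 = 12
mq1 -> web2 -> auth1: 4 + 7 = 11
Best route has total 11 ms.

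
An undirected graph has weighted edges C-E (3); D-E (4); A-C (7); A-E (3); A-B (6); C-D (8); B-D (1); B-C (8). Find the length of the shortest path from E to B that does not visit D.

Candidate routes:
E→C→A→B: 3 + 7 + 6 = 16
E→A→C→B: 3 + 7 + 8 = 18
E→C→B: 3 + 8 = 11
E→A→B: 3 + 6 = 9
Best route has total 9.

9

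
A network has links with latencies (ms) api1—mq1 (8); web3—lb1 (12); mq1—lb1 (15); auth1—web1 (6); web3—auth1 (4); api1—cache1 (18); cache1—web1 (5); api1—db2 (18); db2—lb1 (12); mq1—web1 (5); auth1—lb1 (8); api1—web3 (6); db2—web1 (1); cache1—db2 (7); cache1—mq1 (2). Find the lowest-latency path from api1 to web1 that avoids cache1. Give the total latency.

Comparing a few candidate routes:
api1 - web3 - lb1 - auth1 - web1: 6 + 12 + 8 + 6 = 32
api1 - web3 - auth1 - web1: 6 + 4 + 6 = 16
api1 - web3 - lb1 - db2 - web1: 6 + 12 + 12 + 1 = 31
api1 - db2 - web1: 18 + 1 = 19
api1 - web3 - auth1 - lb1 - db2 - web1: 6 + 4 + 8 + 12 + 1 = 31
api1 - mq1 - web1: 8 + 5 = 13
The minimum is 13 ms.

13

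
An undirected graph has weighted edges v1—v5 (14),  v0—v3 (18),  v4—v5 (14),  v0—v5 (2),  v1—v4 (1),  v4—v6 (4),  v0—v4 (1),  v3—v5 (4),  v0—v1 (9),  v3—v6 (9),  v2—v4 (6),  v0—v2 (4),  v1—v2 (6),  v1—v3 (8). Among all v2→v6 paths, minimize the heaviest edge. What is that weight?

Comparing a few candidate routes:
v2 - v0 - v4 - v6: max(4, 1, 4) = 4
v2 - v1 - v4 - v6: max(6, 1, 4) = 6
v2 - v4 - v0 - v1 - v3 - v6: max(6, 1, 9, 8, 9) = 9
v2 - v1 - v3 - v5 - v0 - v4 - v6: max(6, 8, 4, 2, 1, 4) = 8
v2 - v4 - v6: max(6, 4) = 6
v2 - v0 - v5 - v3 - v1 - v4 - v6: max(4, 2, 4, 8, 1, 4) = 8
The minimum achievable maximum is 4.

4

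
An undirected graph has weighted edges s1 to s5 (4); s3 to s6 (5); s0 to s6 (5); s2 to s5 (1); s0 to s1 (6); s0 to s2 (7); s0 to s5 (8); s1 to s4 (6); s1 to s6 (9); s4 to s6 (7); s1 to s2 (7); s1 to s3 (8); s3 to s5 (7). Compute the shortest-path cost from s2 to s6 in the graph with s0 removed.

13

A few of the s2→s6 routes:
s2 - s5 - s1 - s6: 1 + 4 + 9 = 14
s2 - s1 - s6: 7 + 9 = 16
s2 - s5 - s1 - s4 - s6: 1 + 4 + 6 + 7 = 18
s2 - s5 - s3 - s6: 1 + 7 + 5 = 13
s2 - s5 - s1 - s3 - s6: 1 + 4 + 8 + 5 = 18
Shortest: 13.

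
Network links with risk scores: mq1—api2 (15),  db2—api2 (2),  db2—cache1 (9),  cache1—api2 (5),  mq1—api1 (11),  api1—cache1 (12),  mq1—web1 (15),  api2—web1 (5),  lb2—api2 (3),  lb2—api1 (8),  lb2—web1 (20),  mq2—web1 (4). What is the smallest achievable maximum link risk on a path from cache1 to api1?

Checking several routes:
cache1 -> api2 -> lb2 -> api1: max(5, 3, 8) = 8
cache1 -> db2 -> api2 -> lb2 -> api1: max(9, 2, 3, 8) = 9
cache1 -> api1: max(12) = 12
cache1 -> db2 -> api2 -> mq1 -> api1: max(9, 2, 15, 11) = 15
cache1 -> db2 -> api2 -> web1 -> mq1 -> api1: max(9, 2, 5, 15, 11) = 15
cache1 -> api2 -> web1 -> mq1 -> api1: max(5, 5, 15, 11) = 15
The minimum achievable maximum is 8.

8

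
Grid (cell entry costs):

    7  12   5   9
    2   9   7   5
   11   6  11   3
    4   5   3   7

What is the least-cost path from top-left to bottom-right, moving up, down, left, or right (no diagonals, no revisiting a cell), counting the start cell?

39

Path (0,0) (1,0) (1,1) (2,1) (3,1) (3,2) (3,3): 7 + 2 + 9 + 6 + 5 + 3 + 7 = 39.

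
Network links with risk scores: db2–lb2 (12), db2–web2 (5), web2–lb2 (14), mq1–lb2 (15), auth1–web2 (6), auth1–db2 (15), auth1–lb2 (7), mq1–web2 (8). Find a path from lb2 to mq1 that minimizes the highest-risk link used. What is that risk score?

Comparing a few candidate routes:
lb2 → auth1 → web2 → mq1: max(7, 6, 8) = 8
lb2 → db2 → web2 → mq1: max(12, 5, 8) = 12
lb2 → web2 → mq1: max(14, 8) = 14
Best route has worst link 8.

8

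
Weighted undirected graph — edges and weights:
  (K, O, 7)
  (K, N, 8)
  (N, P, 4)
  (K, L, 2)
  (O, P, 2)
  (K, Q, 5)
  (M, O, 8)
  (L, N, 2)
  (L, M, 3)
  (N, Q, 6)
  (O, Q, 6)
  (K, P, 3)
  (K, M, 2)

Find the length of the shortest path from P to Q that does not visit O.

Comparing a few candidate routes:
P - K - L - N - Q: 3 + 2 + 2 + 6 = 13
P - N - Q: 4 + 6 = 10
P - N - L - M - K - Q: 4 + 2 + 3 + 2 + 5 = 16
P - K - Q: 3 + 5 = 8
P - K - M - L - N - Q: 3 + 2 + 3 + 2 + 6 = 16
P - N - L - K - Q: 4 + 2 + 2 + 5 = 13
Shortest: 8.

8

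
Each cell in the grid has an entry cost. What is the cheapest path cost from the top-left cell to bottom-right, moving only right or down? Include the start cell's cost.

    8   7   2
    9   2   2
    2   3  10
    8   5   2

27

Cheapest: (0,0) → (0,1) → (1,1) → (2,1) → (3,1) → (3,2)
  8 + 7 + 2 + 3 + 5 + 2 = 27
For comparison, the top-then-right route costs 31.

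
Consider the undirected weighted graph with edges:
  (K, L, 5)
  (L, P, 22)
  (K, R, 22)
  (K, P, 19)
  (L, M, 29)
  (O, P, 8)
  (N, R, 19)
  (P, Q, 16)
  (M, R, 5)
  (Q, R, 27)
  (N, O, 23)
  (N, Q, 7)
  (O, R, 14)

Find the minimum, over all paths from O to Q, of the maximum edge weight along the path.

16

Comparing a few candidate routes:
O -> P -> Q: max(8, 16) = 16
O -> P -> L -> K -> R -> N -> Q: max(8, 22, 5, 22, 19, 7) = 22
O -> R -> N -> Q: max(14, 19, 7) = 19
O -> R -> K -> L -> P -> Q: max(14, 22, 5, 22, 16) = 22
O -> P -> K -> R -> N -> Q: max(8, 19, 22, 19, 7) = 22
O -> R -> K -> P -> Q: max(14, 22, 19, 16) = 22
Smallest bottleneck: 16.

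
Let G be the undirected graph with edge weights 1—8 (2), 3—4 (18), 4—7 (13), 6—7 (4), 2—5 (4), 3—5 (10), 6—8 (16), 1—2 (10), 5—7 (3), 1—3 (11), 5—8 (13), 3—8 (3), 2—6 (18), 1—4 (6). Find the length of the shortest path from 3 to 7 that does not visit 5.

23

A few of the 3→7 routes:
3 → 8 → 6 → 7: 3 + 16 + 4 = 23
3 → 8 → 1 → 4 → 7: 3 + 2 + 6 + 13 = 24
3 → 1 → 4 → 7: 11 + 6 + 13 = 30
Best route has total 23.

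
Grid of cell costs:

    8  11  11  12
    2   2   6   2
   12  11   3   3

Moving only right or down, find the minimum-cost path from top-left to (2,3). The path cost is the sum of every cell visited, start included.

Take (0,0)→(1,0)→(1,1)→(1,2)→(1,3)→(2,3) for a total of 8 + 2 + 2 + 6 + 2 + 3 = 23.
For comparison, the top-then-right route costs 47.

23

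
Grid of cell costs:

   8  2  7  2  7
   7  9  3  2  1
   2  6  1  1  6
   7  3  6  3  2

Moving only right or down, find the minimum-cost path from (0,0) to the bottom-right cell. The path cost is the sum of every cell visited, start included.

Take r0c0→r0c1→r0c2→r0c3→r1c3→r2c3→r3c3→r3c4 for a total of 8 + 2 + 7 + 2 + 2 + 1 + 3 + 2 = 27.

27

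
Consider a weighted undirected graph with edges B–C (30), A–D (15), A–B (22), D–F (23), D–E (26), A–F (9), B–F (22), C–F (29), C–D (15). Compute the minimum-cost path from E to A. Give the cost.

41

Comparing a few candidate routes:
E -> D -> C -> B -> A: 26 + 15 + 30 + 22 = 93
E -> D -> F -> B -> A: 26 + 23 + 22 + 22 = 93
E -> D -> C -> F -> A: 26 + 15 + 29 + 9 = 79
E -> D -> F -> A: 26 + 23 + 9 = 58
E -> D -> A: 26 + 15 = 41
Shortest: 41.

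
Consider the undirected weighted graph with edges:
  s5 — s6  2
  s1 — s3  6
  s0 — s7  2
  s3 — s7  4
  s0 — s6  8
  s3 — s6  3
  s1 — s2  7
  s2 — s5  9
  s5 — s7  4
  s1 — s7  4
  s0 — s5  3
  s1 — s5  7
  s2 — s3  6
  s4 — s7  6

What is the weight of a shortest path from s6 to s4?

A few of the s6→s4 routes:
s6 - s5 - s0 - s7 - s4: 2 + 3 + 2 + 6 = 13
s6 - s0 - s7 - s4: 8 + 2 + 6 = 16
s6 - s3 - s7 - s4: 3 + 4 + 6 = 13
s6 - s3 - s1 - s7 - s4: 3 + 6 + 4 + 6 = 19
s6 - s5 - s7 - s4: 2 + 4 + 6 = 12
s6 - s5 - s1 - s7 - s4: 2 + 7 + 4 + 6 = 19
The minimum is 12.

12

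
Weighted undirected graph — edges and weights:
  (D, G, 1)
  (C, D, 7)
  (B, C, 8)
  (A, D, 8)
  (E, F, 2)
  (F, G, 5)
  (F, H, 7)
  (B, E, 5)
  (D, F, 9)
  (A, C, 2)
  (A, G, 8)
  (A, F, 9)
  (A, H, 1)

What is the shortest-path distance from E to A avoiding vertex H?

A few of the E→A routes:
E → F → G → D → A: 2 + 5 + 1 + 8 = 16
E → B → C → A: 5 + 8 + 2 = 15
E → F → G → D → C → A: 2 + 5 + 1 + 7 + 2 = 17
E → F → G → A: 2 + 5 + 8 = 15
E → F → A: 2 + 9 = 11
Best route has total 11.

11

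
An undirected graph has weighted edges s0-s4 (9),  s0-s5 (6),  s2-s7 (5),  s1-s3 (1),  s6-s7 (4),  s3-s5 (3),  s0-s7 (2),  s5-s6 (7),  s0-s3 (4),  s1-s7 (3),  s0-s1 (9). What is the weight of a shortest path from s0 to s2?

7

Checking several routes:
s0 -> s3 -> s1 -> s7 -> s2: 4 + 1 + 3 + 5 = 13
s0 -> s5 -> s6 -> s7 -> s2: 6 + 7 + 4 + 5 = 22
s0 -> s5 -> s3 -> s1 -> s7 -> s2: 6 + 3 + 1 + 3 + 5 = 18
s0 -> s1 -> s7 -> s2: 9 + 3 + 5 = 17
s0 -> s7 -> s2: 2 + 5 = 7
The minimum is 7.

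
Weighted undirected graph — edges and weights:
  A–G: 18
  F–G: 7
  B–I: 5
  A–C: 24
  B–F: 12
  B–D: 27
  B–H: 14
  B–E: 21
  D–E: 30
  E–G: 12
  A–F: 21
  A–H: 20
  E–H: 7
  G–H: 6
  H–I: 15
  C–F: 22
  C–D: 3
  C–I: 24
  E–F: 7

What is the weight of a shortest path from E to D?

A few of the E→D routes:
E - D: 30
E - F - C - D: 7 + 22 + 3 = 32
E - G - F - C - D: 12 + 7 + 22 + 3 = 44
Best route has total 30.

30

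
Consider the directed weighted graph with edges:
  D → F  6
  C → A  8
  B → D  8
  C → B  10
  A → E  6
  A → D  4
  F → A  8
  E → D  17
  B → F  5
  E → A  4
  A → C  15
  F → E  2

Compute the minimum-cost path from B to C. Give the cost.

26

Comparing a few candidate routes:
B→D→F→E→A→C: 8 + 6 + 2 + 4 + 15 = 35
B→F→A→C: 5 + 8 + 15 = 28
B→F→E→A→C: 5 + 2 + 4 + 15 = 26
Best route has total 26.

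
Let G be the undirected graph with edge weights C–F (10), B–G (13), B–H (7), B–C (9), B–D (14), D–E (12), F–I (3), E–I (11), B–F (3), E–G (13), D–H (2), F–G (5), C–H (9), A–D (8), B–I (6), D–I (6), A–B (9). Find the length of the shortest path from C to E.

23

Some routes from C to E:
C - B - F - I - E: 9 + 3 + 3 + 11 = 26
C - F - I - E: 10 + 3 + 11 = 24
C - H - D - E: 9 + 2 + 12 = 23
C - B - I - E: 9 + 6 + 11 = 26
Shortest: 23.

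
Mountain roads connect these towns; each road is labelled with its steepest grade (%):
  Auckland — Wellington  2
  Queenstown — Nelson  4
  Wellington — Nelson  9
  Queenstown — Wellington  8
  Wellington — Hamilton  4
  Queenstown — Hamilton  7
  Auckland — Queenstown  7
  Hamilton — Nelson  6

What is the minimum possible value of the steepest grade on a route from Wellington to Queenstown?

6

Some routes from Wellington to Queenstown:
Wellington-Hamilton-Queenstown: max(4, 7) = 7
Wellington-Auckland-Queenstown: max(2, 7) = 7
Wellington-Nelson-Hamilton-Queenstown: max(9, 6, 7) = 9
Wellington-Queenstown: max(8) = 8
Wellington-Hamilton-Nelson-Queenstown: max(4, 6, 4) = 6
Best route has worst link 6%.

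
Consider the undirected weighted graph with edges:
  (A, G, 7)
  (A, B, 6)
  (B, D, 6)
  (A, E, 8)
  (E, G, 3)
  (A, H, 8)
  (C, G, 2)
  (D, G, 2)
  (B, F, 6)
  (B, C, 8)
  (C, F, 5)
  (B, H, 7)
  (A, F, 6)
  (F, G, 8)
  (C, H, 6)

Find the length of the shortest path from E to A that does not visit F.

8

Comparing a few candidate routes:
E -> G -> A: 3 + 7 = 10
E -> G -> D -> B -> A: 3 + 2 + 6 + 6 = 17
E -> G -> C -> H -> B -> A: 3 + 2 + 6 + 7 + 6 = 24
E -> A: 8
E -> G -> C -> H -> A: 3 + 2 + 6 + 8 = 19
E -> G -> C -> B -> A: 3 + 2 + 8 + 6 = 19
Shortest: 8.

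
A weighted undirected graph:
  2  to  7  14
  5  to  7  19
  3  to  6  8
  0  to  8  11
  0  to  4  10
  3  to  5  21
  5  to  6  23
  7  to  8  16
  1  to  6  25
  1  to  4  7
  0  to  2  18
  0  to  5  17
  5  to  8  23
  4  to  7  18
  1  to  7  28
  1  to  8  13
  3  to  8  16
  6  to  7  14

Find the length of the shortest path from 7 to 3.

Checking several routes:
7 - 5 - 6 - 3: 19 + 23 + 8 = 50
7 - 4 - 1 - 8 - 3: 18 + 7 + 13 + 16 = 54
7 - 8 - 3: 16 + 16 = 32
7 - 6 - 3: 14 + 8 = 22
7 - 5 - 3: 19 + 21 = 40
Shortest: 22.

22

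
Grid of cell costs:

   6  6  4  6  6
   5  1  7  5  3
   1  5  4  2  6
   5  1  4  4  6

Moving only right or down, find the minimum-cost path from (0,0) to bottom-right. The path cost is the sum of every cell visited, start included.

32

Path (0,0) (1,0) (1,1) (2,1) (3,1) (3,2) (3,3) (3,4): 6 + 5 + 1 + 5 + 1 + 4 + 4 + 6 = 32.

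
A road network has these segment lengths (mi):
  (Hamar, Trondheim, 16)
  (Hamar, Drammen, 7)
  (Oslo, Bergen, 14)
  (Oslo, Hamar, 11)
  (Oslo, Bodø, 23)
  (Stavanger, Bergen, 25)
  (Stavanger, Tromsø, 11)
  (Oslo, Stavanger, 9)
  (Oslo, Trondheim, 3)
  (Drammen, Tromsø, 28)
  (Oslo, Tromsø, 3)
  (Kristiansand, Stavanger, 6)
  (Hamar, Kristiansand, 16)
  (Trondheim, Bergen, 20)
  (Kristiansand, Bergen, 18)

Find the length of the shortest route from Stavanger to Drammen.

Checking several routes:
Stavanger - Kristiansand - Hamar - Drammen: 6 + 16 + 7 = 29
Stavanger - Tromsø - Oslo - Hamar - Drammen: 11 + 3 + 11 + 7 = 32
Stavanger - Oslo - Hamar - Drammen: 9 + 11 + 7 = 27
Best route has total 27 mi.

27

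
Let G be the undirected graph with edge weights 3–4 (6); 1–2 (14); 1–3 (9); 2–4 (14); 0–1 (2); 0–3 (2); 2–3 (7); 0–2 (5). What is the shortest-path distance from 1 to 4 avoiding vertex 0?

15

Routes from 1 to 4 avoiding 0:
1 -> 3 -> 2 -> 4: 9 + 7 + 14 = 30
1 -> 3 -> 4: 9 + 6 = 15
1 -> 2 -> 4: 14 + 14 = 28
1 -> 2 -> 3 -> 4: 14 + 7 + 6 = 27
Best route has total 15.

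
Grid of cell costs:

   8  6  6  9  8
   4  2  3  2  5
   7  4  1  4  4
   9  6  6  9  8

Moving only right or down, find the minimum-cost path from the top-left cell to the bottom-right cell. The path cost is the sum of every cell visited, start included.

34

Cheapest: (0,0) (1,0) (1,1) (1,2) (2,2) (2,3) (2,4) (3,4)
  8 + 4 + 2 + 3 + 1 + 4 + 4 + 8 = 34
For comparison, the top-then-right route costs 54.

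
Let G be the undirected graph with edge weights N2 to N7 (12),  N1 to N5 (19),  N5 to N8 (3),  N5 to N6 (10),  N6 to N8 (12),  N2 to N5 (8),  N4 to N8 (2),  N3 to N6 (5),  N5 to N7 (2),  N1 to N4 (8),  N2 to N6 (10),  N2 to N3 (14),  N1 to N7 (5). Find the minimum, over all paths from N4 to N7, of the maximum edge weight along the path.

Checking several routes:
N4 -> N8 -> N6 -> N5 -> N7: max(2, 12, 10, 2) = 12
N4 -> N8 -> N5 -> N7: max(2, 3, 2) = 3
N4 -> N8 -> N5 -> N2 -> N7: max(2, 3, 8, 12) = 12
N4 -> N8 -> N5 -> N6 -> N2 -> N7: max(2, 3, 10, 10, 12) = 12
N4 -> N1 -> N7: max(8, 5) = 8
N4 -> N8 -> N6 -> N5 -> N2 -> N7: max(2, 12, 10, 8, 12) = 12
The minimum achievable maximum is 3.

3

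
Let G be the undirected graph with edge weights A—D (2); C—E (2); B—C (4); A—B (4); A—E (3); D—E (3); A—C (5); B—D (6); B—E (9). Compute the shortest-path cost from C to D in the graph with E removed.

7

Paths from C to D avoiding E:
C - B - A - D: 4 + 4 + 2 = 10
C - B - D: 4 + 6 = 10
C - A - D: 5 + 2 = 7
C - A - B - D: 5 + 4 + 6 = 15
Best route has total 7.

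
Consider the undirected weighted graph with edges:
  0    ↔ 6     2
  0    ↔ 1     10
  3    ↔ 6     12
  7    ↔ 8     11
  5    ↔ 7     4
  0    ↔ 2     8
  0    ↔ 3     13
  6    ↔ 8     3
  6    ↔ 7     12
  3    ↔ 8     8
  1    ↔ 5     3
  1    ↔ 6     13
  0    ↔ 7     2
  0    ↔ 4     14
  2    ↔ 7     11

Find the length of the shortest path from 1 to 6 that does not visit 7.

12

Candidate routes:
1 → 0 → 6: 10 + 2 = 12
1 → 0 → 3 → 8 → 6: 10 + 13 + 8 + 3 = 34
1 → 6: 13
1 → 0 → 3 → 6: 10 + 13 + 12 = 35
Shortest: 12.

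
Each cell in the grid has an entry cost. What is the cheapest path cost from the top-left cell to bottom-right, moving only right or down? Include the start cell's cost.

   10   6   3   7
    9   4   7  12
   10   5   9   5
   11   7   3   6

Best path: r0c0 r0c1 r1c1 r2c1 r3c1 r3c2 r3c3
Cost: 10 + 6 + 4 + 5 + 7 + 3 + 6 = 41
For comparison, the top-then-right route costs 49.

41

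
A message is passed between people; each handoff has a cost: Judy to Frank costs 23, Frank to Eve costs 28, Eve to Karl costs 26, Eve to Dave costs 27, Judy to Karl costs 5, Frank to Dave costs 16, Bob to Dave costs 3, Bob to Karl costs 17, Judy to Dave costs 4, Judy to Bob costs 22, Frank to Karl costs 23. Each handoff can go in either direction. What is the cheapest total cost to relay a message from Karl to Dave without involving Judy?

20

Routes from Karl to Dave avoiding Judy:
Karl→Bob→Dave: 17 + 3 = 20
Karl→Frank→Dave: 23 + 16 = 39
Karl→Eve→Dave: 26 + 27 = 53
Karl→Eve→Frank→Dave: 26 + 28 + 16 = 70
Karl→Frank→Eve→Dave: 23 + 28 + 27 = 78
Shortest: 20.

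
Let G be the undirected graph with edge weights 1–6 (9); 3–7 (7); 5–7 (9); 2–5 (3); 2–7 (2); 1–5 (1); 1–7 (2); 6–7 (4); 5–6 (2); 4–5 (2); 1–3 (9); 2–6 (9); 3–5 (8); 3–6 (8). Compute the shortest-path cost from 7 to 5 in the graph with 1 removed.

5

Checking several routes:
7 - 5: 9
7 - 6 - 5: 4 + 2 = 6
7 - 2 - 6 - 5: 2 + 9 + 2 = 13
7 - 2 - 5: 2 + 3 = 5
The minimum is 5.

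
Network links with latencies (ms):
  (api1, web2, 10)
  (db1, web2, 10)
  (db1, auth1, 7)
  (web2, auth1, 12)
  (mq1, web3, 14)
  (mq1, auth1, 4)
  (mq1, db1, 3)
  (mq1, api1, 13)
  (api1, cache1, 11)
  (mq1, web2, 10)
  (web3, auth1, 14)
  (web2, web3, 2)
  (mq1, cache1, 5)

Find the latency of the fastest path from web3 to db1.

12

A few of the web3→db1 routes:
web3 - web2 - db1: 2 + 10 = 12
web3 - web2 - mq1 - db1: 2 + 10 + 3 = 15
web3 - web2 - auth1 - mq1 - db1: 2 + 12 + 4 + 3 = 21
web3 - mq1 - db1: 14 + 3 = 17
Shortest: 12 ms.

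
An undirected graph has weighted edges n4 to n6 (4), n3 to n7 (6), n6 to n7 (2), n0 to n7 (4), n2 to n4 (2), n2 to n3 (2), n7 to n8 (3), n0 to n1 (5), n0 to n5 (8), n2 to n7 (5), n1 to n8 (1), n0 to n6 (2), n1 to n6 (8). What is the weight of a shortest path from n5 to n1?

A few of the n5→n1 routes:
n5 → n0 → n1: 8 + 5 = 13
n5 → n0 → n6 → n7 → n8 → n1: 8 + 2 + 2 + 3 + 1 = 16
n5 → n0 → n7 → n8 → n1: 8 + 4 + 3 + 1 = 16
Best route has total 13.

13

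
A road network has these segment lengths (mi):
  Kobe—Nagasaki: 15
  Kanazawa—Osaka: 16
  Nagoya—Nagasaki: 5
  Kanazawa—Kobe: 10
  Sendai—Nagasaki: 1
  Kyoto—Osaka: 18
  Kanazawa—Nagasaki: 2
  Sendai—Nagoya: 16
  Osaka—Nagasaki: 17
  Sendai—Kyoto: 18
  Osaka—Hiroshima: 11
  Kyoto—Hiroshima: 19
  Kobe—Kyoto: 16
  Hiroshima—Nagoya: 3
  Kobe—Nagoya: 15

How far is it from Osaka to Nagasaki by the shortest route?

Checking several routes:
Osaka-Nagasaki: 17
Osaka-Kanazawa-Nagasaki: 16 + 2 = 18
Osaka-Hiroshima-Nagoya-Nagasaki: 11 + 3 + 5 = 19
The minimum is 17 mi.

17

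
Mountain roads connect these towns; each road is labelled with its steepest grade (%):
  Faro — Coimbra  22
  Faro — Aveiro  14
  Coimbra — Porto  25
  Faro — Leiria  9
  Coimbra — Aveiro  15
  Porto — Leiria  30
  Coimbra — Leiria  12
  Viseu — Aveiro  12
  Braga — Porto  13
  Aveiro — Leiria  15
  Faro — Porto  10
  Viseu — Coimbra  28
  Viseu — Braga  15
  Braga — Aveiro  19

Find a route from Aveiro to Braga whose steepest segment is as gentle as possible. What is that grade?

A few of the Aveiro→Braga routes:
Aveiro → Coimbra → Leiria → Faro → Porto → Braga: max(15, 12, 9, 10, 13) = 15
Aveiro → Faro → Porto → Braga: max(14, 10, 13) = 14
Aveiro → Leiria → Faro → Porto → Braga: max(15, 9, 10, 13) = 15
Smallest bottleneck: 14%.

14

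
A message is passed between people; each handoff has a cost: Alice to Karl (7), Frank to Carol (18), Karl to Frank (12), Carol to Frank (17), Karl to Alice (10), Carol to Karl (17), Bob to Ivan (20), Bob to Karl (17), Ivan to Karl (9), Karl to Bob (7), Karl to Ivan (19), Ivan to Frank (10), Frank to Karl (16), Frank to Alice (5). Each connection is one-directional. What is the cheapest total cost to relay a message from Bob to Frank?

Paths from Bob to Frank:
Bob - Ivan - Frank: 20 + 10 = 30
Bob - Karl - Ivan - Frank: 17 + 19 + 10 = 46
Bob - Ivan - Karl - Frank: 20 + 9 + 12 = 41
Bob - Karl - Frank: 17 + 12 = 29
Shortest: 29.

29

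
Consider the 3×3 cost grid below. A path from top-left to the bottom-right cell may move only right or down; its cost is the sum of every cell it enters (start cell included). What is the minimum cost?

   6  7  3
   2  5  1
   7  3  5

Path r0c0 r1c0 r1c1 r1c2 r2c2: 6 + 2 + 5 + 1 + 5 = 19.

19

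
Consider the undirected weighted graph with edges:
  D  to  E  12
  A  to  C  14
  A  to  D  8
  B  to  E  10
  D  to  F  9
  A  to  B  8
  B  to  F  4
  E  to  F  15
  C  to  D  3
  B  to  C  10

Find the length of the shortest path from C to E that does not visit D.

Paths from C to E avoiding D:
C - A - B - F - E: 14 + 8 + 4 + 15 = 41
C - B - F - E: 10 + 4 + 15 = 29
C - A - B - E: 14 + 8 + 10 = 32
C - B - E: 10 + 10 = 20
The minimum is 20.

20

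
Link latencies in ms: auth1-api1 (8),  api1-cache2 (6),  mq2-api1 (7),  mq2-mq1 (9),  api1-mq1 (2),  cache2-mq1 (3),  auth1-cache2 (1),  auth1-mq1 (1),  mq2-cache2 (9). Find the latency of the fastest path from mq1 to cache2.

Some routes from mq1 to cache2:
mq1-api1-cache2: 2 + 6 = 8
mq1-api1-auth1-cache2: 2 + 8 + 1 = 11
mq1-cache2: 3
mq1-auth1-cache2: 1 + 1 = 2
The minimum is 2 ms.

2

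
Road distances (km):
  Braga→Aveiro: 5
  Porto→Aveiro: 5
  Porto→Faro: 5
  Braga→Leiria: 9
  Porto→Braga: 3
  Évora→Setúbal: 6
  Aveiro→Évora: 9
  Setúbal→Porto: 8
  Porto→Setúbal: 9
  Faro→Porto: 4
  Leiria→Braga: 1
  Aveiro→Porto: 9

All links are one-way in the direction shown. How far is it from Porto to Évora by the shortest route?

14

Routes from Porto to Évora:
Porto→Aveiro→Évora: 5 + 9 = 14
Porto→Braga→Aveiro→Évora: 3 + 5 + 9 = 17
The minimum is 14 km.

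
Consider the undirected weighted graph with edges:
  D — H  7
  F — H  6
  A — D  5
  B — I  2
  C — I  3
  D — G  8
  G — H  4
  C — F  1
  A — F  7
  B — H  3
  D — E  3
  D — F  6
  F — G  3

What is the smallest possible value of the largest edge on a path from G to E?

6

Some routes from G to E:
G→H→F→A→D→E: max(4, 6, 7, 5, 3) = 7
G→H→D→E: max(4, 7, 3) = 7
G→H→B→I→C→F→A→D→E: max(4, 3, 2, 3, 1, 7, 5, 3) = 7
G→H→F→D→E: max(4, 6, 6, 3) = 6
G→F→D→E: max(3, 6, 3) = 6
G→H→B→I→C→F→D→E: max(4, 3, 2, 3, 1, 6, 3) = 6
Smallest bottleneck: 6.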